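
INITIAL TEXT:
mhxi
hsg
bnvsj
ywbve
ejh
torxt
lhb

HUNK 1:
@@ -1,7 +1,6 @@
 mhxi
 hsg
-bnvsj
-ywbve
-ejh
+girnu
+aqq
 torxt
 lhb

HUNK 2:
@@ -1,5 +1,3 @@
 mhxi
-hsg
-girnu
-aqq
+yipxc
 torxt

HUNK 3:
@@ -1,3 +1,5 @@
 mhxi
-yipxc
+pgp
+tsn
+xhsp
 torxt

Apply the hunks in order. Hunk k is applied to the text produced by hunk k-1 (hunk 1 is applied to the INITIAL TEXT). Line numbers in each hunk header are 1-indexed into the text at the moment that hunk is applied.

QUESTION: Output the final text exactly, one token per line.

Answer: mhxi
pgp
tsn
xhsp
torxt
lhb

Derivation:
Hunk 1: at line 1 remove [bnvsj,ywbve,ejh] add [girnu,aqq] -> 6 lines: mhxi hsg girnu aqq torxt lhb
Hunk 2: at line 1 remove [hsg,girnu,aqq] add [yipxc] -> 4 lines: mhxi yipxc torxt lhb
Hunk 3: at line 1 remove [yipxc] add [pgp,tsn,xhsp] -> 6 lines: mhxi pgp tsn xhsp torxt lhb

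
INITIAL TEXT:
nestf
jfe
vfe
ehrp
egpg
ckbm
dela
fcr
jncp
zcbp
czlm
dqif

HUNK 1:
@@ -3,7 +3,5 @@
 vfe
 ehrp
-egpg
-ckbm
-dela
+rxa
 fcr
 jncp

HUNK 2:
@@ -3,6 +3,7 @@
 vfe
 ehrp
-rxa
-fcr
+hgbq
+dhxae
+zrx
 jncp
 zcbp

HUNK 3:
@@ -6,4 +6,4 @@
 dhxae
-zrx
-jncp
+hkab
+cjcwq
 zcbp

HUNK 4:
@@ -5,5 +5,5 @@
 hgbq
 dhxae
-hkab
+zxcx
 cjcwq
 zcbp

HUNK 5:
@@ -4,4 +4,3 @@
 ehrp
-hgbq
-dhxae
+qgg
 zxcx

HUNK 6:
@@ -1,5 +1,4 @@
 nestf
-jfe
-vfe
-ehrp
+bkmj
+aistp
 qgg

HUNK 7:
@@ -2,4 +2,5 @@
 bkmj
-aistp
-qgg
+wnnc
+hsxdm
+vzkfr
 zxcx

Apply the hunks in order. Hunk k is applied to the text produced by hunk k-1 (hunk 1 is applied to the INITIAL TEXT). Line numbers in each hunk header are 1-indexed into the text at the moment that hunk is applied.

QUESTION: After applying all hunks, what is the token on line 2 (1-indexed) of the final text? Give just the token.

Hunk 1: at line 3 remove [egpg,ckbm,dela] add [rxa] -> 10 lines: nestf jfe vfe ehrp rxa fcr jncp zcbp czlm dqif
Hunk 2: at line 3 remove [rxa,fcr] add [hgbq,dhxae,zrx] -> 11 lines: nestf jfe vfe ehrp hgbq dhxae zrx jncp zcbp czlm dqif
Hunk 3: at line 6 remove [zrx,jncp] add [hkab,cjcwq] -> 11 lines: nestf jfe vfe ehrp hgbq dhxae hkab cjcwq zcbp czlm dqif
Hunk 4: at line 5 remove [hkab] add [zxcx] -> 11 lines: nestf jfe vfe ehrp hgbq dhxae zxcx cjcwq zcbp czlm dqif
Hunk 5: at line 4 remove [hgbq,dhxae] add [qgg] -> 10 lines: nestf jfe vfe ehrp qgg zxcx cjcwq zcbp czlm dqif
Hunk 6: at line 1 remove [jfe,vfe,ehrp] add [bkmj,aistp] -> 9 lines: nestf bkmj aistp qgg zxcx cjcwq zcbp czlm dqif
Hunk 7: at line 2 remove [aistp,qgg] add [wnnc,hsxdm,vzkfr] -> 10 lines: nestf bkmj wnnc hsxdm vzkfr zxcx cjcwq zcbp czlm dqif
Final line 2: bkmj

Answer: bkmj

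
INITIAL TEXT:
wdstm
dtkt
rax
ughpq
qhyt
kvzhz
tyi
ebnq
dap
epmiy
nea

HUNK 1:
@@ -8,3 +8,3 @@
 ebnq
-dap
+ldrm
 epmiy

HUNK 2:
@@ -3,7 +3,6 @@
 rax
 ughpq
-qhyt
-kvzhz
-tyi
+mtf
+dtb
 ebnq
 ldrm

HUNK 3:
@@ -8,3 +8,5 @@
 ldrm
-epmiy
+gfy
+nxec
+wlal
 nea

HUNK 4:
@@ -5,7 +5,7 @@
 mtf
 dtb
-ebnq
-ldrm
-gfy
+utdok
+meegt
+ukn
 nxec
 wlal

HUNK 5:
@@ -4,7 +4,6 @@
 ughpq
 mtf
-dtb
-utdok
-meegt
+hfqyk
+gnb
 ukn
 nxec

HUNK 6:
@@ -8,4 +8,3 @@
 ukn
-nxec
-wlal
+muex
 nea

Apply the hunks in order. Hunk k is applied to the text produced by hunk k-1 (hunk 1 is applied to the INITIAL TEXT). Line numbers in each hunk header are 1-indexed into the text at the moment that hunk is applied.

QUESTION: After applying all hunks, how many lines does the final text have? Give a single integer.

Answer: 10

Derivation:
Hunk 1: at line 8 remove [dap] add [ldrm] -> 11 lines: wdstm dtkt rax ughpq qhyt kvzhz tyi ebnq ldrm epmiy nea
Hunk 2: at line 3 remove [qhyt,kvzhz,tyi] add [mtf,dtb] -> 10 lines: wdstm dtkt rax ughpq mtf dtb ebnq ldrm epmiy nea
Hunk 3: at line 8 remove [epmiy] add [gfy,nxec,wlal] -> 12 lines: wdstm dtkt rax ughpq mtf dtb ebnq ldrm gfy nxec wlal nea
Hunk 4: at line 5 remove [ebnq,ldrm,gfy] add [utdok,meegt,ukn] -> 12 lines: wdstm dtkt rax ughpq mtf dtb utdok meegt ukn nxec wlal nea
Hunk 5: at line 4 remove [dtb,utdok,meegt] add [hfqyk,gnb] -> 11 lines: wdstm dtkt rax ughpq mtf hfqyk gnb ukn nxec wlal nea
Hunk 6: at line 8 remove [nxec,wlal] add [muex] -> 10 lines: wdstm dtkt rax ughpq mtf hfqyk gnb ukn muex nea
Final line count: 10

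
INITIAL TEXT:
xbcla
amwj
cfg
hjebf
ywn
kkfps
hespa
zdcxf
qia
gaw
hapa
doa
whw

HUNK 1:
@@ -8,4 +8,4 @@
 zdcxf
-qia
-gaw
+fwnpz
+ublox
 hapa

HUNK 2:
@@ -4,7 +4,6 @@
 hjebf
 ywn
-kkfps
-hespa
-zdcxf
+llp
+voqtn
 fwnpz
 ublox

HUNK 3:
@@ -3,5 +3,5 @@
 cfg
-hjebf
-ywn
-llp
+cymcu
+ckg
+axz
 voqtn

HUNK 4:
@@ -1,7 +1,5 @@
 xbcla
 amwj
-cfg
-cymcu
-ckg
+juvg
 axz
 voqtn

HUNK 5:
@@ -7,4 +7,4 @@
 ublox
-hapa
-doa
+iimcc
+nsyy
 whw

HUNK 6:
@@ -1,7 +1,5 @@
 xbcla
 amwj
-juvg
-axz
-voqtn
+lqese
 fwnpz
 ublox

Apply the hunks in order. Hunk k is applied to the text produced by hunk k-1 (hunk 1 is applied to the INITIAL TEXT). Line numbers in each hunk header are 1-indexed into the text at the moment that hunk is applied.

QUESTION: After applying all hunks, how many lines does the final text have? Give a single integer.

Answer: 8

Derivation:
Hunk 1: at line 8 remove [qia,gaw] add [fwnpz,ublox] -> 13 lines: xbcla amwj cfg hjebf ywn kkfps hespa zdcxf fwnpz ublox hapa doa whw
Hunk 2: at line 4 remove [kkfps,hespa,zdcxf] add [llp,voqtn] -> 12 lines: xbcla amwj cfg hjebf ywn llp voqtn fwnpz ublox hapa doa whw
Hunk 3: at line 3 remove [hjebf,ywn,llp] add [cymcu,ckg,axz] -> 12 lines: xbcla amwj cfg cymcu ckg axz voqtn fwnpz ublox hapa doa whw
Hunk 4: at line 1 remove [cfg,cymcu,ckg] add [juvg] -> 10 lines: xbcla amwj juvg axz voqtn fwnpz ublox hapa doa whw
Hunk 5: at line 7 remove [hapa,doa] add [iimcc,nsyy] -> 10 lines: xbcla amwj juvg axz voqtn fwnpz ublox iimcc nsyy whw
Hunk 6: at line 1 remove [juvg,axz,voqtn] add [lqese] -> 8 lines: xbcla amwj lqese fwnpz ublox iimcc nsyy whw
Final line count: 8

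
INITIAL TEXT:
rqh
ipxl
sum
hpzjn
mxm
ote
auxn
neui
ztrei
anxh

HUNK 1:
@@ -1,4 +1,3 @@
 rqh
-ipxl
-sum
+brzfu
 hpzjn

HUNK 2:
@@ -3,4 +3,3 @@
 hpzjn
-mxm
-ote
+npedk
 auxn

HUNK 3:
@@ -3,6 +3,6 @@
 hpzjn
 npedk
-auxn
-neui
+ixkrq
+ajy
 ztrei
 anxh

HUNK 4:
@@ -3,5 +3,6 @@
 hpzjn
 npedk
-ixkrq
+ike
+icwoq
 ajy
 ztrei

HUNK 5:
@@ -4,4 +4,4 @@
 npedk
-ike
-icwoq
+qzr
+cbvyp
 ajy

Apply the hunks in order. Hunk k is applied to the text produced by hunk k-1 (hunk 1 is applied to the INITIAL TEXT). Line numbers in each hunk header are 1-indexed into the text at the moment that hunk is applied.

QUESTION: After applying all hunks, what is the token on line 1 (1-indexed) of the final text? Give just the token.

Hunk 1: at line 1 remove [ipxl,sum] add [brzfu] -> 9 lines: rqh brzfu hpzjn mxm ote auxn neui ztrei anxh
Hunk 2: at line 3 remove [mxm,ote] add [npedk] -> 8 lines: rqh brzfu hpzjn npedk auxn neui ztrei anxh
Hunk 3: at line 3 remove [auxn,neui] add [ixkrq,ajy] -> 8 lines: rqh brzfu hpzjn npedk ixkrq ajy ztrei anxh
Hunk 4: at line 3 remove [ixkrq] add [ike,icwoq] -> 9 lines: rqh brzfu hpzjn npedk ike icwoq ajy ztrei anxh
Hunk 5: at line 4 remove [ike,icwoq] add [qzr,cbvyp] -> 9 lines: rqh brzfu hpzjn npedk qzr cbvyp ajy ztrei anxh
Final line 1: rqh

Answer: rqh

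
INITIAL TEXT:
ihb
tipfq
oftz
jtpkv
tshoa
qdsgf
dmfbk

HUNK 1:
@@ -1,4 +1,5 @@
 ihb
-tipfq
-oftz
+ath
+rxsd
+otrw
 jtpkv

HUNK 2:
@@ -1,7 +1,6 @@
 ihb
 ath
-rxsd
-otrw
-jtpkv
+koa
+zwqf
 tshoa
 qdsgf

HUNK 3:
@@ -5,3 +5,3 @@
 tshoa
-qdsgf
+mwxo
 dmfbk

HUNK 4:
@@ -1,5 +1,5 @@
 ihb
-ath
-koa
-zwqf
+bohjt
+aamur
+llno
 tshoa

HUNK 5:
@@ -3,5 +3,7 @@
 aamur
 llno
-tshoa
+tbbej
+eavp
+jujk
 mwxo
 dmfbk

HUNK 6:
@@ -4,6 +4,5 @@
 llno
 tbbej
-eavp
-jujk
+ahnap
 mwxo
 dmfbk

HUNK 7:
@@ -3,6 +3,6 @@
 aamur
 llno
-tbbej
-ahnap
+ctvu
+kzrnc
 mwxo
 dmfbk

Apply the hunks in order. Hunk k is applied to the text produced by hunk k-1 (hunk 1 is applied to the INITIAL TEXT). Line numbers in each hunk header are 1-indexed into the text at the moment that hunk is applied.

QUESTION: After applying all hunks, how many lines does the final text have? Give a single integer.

Answer: 8

Derivation:
Hunk 1: at line 1 remove [tipfq,oftz] add [ath,rxsd,otrw] -> 8 lines: ihb ath rxsd otrw jtpkv tshoa qdsgf dmfbk
Hunk 2: at line 1 remove [rxsd,otrw,jtpkv] add [koa,zwqf] -> 7 lines: ihb ath koa zwqf tshoa qdsgf dmfbk
Hunk 3: at line 5 remove [qdsgf] add [mwxo] -> 7 lines: ihb ath koa zwqf tshoa mwxo dmfbk
Hunk 4: at line 1 remove [ath,koa,zwqf] add [bohjt,aamur,llno] -> 7 lines: ihb bohjt aamur llno tshoa mwxo dmfbk
Hunk 5: at line 3 remove [tshoa] add [tbbej,eavp,jujk] -> 9 lines: ihb bohjt aamur llno tbbej eavp jujk mwxo dmfbk
Hunk 6: at line 4 remove [eavp,jujk] add [ahnap] -> 8 lines: ihb bohjt aamur llno tbbej ahnap mwxo dmfbk
Hunk 7: at line 3 remove [tbbej,ahnap] add [ctvu,kzrnc] -> 8 lines: ihb bohjt aamur llno ctvu kzrnc mwxo dmfbk
Final line count: 8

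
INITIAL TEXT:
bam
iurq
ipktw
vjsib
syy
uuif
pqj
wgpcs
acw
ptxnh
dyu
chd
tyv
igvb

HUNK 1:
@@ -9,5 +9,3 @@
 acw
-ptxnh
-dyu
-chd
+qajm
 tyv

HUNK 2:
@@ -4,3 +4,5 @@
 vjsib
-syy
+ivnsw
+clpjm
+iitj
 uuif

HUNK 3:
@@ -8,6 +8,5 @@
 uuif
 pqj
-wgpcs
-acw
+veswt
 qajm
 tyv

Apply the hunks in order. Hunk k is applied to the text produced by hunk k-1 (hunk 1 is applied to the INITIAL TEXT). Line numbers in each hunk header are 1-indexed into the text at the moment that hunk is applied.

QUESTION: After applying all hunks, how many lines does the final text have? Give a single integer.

Answer: 13

Derivation:
Hunk 1: at line 9 remove [ptxnh,dyu,chd] add [qajm] -> 12 lines: bam iurq ipktw vjsib syy uuif pqj wgpcs acw qajm tyv igvb
Hunk 2: at line 4 remove [syy] add [ivnsw,clpjm,iitj] -> 14 lines: bam iurq ipktw vjsib ivnsw clpjm iitj uuif pqj wgpcs acw qajm tyv igvb
Hunk 3: at line 8 remove [wgpcs,acw] add [veswt] -> 13 lines: bam iurq ipktw vjsib ivnsw clpjm iitj uuif pqj veswt qajm tyv igvb
Final line count: 13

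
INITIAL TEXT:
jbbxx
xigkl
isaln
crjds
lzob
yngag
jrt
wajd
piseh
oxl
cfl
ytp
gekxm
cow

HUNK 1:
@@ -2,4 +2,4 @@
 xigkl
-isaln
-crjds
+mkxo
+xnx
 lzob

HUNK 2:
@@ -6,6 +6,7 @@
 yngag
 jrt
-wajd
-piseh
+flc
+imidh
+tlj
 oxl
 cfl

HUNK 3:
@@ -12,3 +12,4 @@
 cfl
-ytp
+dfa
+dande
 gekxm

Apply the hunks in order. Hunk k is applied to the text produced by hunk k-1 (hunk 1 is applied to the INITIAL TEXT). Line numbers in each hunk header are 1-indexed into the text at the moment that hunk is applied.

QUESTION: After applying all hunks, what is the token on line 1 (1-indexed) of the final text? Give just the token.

Hunk 1: at line 2 remove [isaln,crjds] add [mkxo,xnx] -> 14 lines: jbbxx xigkl mkxo xnx lzob yngag jrt wajd piseh oxl cfl ytp gekxm cow
Hunk 2: at line 6 remove [wajd,piseh] add [flc,imidh,tlj] -> 15 lines: jbbxx xigkl mkxo xnx lzob yngag jrt flc imidh tlj oxl cfl ytp gekxm cow
Hunk 3: at line 12 remove [ytp] add [dfa,dande] -> 16 lines: jbbxx xigkl mkxo xnx lzob yngag jrt flc imidh tlj oxl cfl dfa dande gekxm cow
Final line 1: jbbxx

Answer: jbbxx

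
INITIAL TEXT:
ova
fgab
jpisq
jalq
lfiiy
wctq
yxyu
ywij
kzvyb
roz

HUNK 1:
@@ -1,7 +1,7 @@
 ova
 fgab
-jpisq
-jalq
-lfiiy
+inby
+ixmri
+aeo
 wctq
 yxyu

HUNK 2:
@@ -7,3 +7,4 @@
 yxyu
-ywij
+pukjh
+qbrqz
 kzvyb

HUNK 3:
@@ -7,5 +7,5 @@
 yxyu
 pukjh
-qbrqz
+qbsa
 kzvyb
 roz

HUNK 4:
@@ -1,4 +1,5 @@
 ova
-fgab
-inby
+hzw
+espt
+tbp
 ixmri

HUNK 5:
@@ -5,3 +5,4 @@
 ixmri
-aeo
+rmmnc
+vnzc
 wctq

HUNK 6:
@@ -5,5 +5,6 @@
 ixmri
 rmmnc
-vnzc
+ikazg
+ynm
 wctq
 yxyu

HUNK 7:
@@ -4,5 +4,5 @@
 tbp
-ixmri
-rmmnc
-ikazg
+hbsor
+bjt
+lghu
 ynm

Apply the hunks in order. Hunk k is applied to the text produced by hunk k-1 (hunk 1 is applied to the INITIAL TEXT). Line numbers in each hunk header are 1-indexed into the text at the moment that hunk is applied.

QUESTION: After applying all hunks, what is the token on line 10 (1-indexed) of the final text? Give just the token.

Answer: yxyu

Derivation:
Hunk 1: at line 1 remove [jpisq,jalq,lfiiy] add [inby,ixmri,aeo] -> 10 lines: ova fgab inby ixmri aeo wctq yxyu ywij kzvyb roz
Hunk 2: at line 7 remove [ywij] add [pukjh,qbrqz] -> 11 lines: ova fgab inby ixmri aeo wctq yxyu pukjh qbrqz kzvyb roz
Hunk 3: at line 7 remove [qbrqz] add [qbsa] -> 11 lines: ova fgab inby ixmri aeo wctq yxyu pukjh qbsa kzvyb roz
Hunk 4: at line 1 remove [fgab,inby] add [hzw,espt,tbp] -> 12 lines: ova hzw espt tbp ixmri aeo wctq yxyu pukjh qbsa kzvyb roz
Hunk 5: at line 5 remove [aeo] add [rmmnc,vnzc] -> 13 lines: ova hzw espt tbp ixmri rmmnc vnzc wctq yxyu pukjh qbsa kzvyb roz
Hunk 6: at line 5 remove [vnzc] add [ikazg,ynm] -> 14 lines: ova hzw espt tbp ixmri rmmnc ikazg ynm wctq yxyu pukjh qbsa kzvyb roz
Hunk 7: at line 4 remove [ixmri,rmmnc,ikazg] add [hbsor,bjt,lghu] -> 14 lines: ova hzw espt tbp hbsor bjt lghu ynm wctq yxyu pukjh qbsa kzvyb roz
Final line 10: yxyu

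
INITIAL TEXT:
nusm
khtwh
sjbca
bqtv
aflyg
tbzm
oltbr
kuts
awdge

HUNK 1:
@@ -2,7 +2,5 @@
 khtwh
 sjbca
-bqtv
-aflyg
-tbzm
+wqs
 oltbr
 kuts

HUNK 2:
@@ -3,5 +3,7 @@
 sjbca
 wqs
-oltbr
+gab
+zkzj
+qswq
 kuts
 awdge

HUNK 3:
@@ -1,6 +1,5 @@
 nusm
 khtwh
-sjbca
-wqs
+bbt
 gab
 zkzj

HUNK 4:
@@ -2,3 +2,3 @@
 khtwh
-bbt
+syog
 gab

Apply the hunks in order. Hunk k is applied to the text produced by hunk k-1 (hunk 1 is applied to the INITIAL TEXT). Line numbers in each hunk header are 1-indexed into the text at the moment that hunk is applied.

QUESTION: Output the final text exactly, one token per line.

Hunk 1: at line 2 remove [bqtv,aflyg,tbzm] add [wqs] -> 7 lines: nusm khtwh sjbca wqs oltbr kuts awdge
Hunk 2: at line 3 remove [oltbr] add [gab,zkzj,qswq] -> 9 lines: nusm khtwh sjbca wqs gab zkzj qswq kuts awdge
Hunk 3: at line 1 remove [sjbca,wqs] add [bbt] -> 8 lines: nusm khtwh bbt gab zkzj qswq kuts awdge
Hunk 4: at line 2 remove [bbt] add [syog] -> 8 lines: nusm khtwh syog gab zkzj qswq kuts awdge

Answer: nusm
khtwh
syog
gab
zkzj
qswq
kuts
awdge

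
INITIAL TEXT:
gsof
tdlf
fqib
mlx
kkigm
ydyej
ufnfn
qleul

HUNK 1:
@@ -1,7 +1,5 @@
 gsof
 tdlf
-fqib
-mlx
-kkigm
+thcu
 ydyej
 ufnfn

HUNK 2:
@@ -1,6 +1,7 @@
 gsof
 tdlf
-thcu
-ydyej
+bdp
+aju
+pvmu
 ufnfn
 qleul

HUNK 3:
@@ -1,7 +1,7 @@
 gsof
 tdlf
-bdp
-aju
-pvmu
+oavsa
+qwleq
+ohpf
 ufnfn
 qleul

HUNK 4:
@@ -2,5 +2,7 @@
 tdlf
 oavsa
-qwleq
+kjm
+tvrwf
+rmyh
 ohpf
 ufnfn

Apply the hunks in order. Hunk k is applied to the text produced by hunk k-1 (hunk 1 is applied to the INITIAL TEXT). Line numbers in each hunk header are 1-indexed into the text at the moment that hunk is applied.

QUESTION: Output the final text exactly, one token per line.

Hunk 1: at line 1 remove [fqib,mlx,kkigm] add [thcu] -> 6 lines: gsof tdlf thcu ydyej ufnfn qleul
Hunk 2: at line 1 remove [thcu,ydyej] add [bdp,aju,pvmu] -> 7 lines: gsof tdlf bdp aju pvmu ufnfn qleul
Hunk 3: at line 1 remove [bdp,aju,pvmu] add [oavsa,qwleq,ohpf] -> 7 lines: gsof tdlf oavsa qwleq ohpf ufnfn qleul
Hunk 4: at line 2 remove [qwleq] add [kjm,tvrwf,rmyh] -> 9 lines: gsof tdlf oavsa kjm tvrwf rmyh ohpf ufnfn qleul

Answer: gsof
tdlf
oavsa
kjm
tvrwf
rmyh
ohpf
ufnfn
qleul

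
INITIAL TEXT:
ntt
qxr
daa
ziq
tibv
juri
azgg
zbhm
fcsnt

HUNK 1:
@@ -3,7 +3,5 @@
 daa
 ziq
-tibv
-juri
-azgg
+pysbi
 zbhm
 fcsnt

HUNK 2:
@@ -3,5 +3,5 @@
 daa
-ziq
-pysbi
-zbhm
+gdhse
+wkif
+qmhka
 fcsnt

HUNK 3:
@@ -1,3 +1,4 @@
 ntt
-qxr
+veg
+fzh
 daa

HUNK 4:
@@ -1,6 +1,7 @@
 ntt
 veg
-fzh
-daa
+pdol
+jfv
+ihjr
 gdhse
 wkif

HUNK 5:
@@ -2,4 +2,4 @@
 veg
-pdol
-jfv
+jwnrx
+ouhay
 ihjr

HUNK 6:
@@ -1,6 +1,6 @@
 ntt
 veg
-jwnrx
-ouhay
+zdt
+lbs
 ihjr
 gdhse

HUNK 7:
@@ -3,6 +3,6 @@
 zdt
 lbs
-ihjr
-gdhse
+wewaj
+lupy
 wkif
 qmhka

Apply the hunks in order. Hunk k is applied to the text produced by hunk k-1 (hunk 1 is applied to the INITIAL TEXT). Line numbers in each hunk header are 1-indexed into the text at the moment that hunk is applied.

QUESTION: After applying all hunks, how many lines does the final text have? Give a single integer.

Answer: 9

Derivation:
Hunk 1: at line 3 remove [tibv,juri,azgg] add [pysbi] -> 7 lines: ntt qxr daa ziq pysbi zbhm fcsnt
Hunk 2: at line 3 remove [ziq,pysbi,zbhm] add [gdhse,wkif,qmhka] -> 7 lines: ntt qxr daa gdhse wkif qmhka fcsnt
Hunk 3: at line 1 remove [qxr] add [veg,fzh] -> 8 lines: ntt veg fzh daa gdhse wkif qmhka fcsnt
Hunk 4: at line 1 remove [fzh,daa] add [pdol,jfv,ihjr] -> 9 lines: ntt veg pdol jfv ihjr gdhse wkif qmhka fcsnt
Hunk 5: at line 2 remove [pdol,jfv] add [jwnrx,ouhay] -> 9 lines: ntt veg jwnrx ouhay ihjr gdhse wkif qmhka fcsnt
Hunk 6: at line 1 remove [jwnrx,ouhay] add [zdt,lbs] -> 9 lines: ntt veg zdt lbs ihjr gdhse wkif qmhka fcsnt
Hunk 7: at line 3 remove [ihjr,gdhse] add [wewaj,lupy] -> 9 lines: ntt veg zdt lbs wewaj lupy wkif qmhka fcsnt
Final line count: 9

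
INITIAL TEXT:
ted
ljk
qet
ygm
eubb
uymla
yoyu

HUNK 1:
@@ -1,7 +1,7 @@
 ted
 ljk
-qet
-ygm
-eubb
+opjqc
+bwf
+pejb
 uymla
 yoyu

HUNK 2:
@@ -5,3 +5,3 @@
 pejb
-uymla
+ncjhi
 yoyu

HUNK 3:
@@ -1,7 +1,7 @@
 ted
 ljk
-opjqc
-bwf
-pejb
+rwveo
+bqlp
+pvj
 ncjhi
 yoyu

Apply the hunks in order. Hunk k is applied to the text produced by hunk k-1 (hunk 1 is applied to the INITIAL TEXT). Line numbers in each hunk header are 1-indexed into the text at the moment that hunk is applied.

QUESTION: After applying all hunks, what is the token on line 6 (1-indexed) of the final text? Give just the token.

Hunk 1: at line 1 remove [qet,ygm,eubb] add [opjqc,bwf,pejb] -> 7 lines: ted ljk opjqc bwf pejb uymla yoyu
Hunk 2: at line 5 remove [uymla] add [ncjhi] -> 7 lines: ted ljk opjqc bwf pejb ncjhi yoyu
Hunk 3: at line 1 remove [opjqc,bwf,pejb] add [rwveo,bqlp,pvj] -> 7 lines: ted ljk rwveo bqlp pvj ncjhi yoyu
Final line 6: ncjhi

Answer: ncjhi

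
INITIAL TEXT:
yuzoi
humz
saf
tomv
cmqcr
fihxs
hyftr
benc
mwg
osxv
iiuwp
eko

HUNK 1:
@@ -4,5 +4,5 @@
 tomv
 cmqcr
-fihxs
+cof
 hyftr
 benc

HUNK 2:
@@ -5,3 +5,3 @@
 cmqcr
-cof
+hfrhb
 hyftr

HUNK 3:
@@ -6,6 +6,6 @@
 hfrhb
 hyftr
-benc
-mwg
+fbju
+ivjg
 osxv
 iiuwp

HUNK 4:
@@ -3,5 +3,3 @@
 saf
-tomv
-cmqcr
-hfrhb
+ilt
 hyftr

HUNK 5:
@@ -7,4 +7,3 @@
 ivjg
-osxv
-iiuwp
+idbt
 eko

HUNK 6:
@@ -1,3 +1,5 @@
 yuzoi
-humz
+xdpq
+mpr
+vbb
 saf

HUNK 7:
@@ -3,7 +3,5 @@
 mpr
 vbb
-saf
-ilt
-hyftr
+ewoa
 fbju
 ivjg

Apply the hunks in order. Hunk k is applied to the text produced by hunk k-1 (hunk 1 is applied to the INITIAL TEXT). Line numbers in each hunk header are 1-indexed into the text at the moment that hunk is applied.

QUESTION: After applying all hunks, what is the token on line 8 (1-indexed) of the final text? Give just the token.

Answer: idbt

Derivation:
Hunk 1: at line 4 remove [fihxs] add [cof] -> 12 lines: yuzoi humz saf tomv cmqcr cof hyftr benc mwg osxv iiuwp eko
Hunk 2: at line 5 remove [cof] add [hfrhb] -> 12 lines: yuzoi humz saf tomv cmqcr hfrhb hyftr benc mwg osxv iiuwp eko
Hunk 3: at line 6 remove [benc,mwg] add [fbju,ivjg] -> 12 lines: yuzoi humz saf tomv cmqcr hfrhb hyftr fbju ivjg osxv iiuwp eko
Hunk 4: at line 3 remove [tomv,cmqcr,hfrhb] add [ilt] -> 10 lines: yuzoi humz saf ilt hyftr fbju ivjg osxv iiuwp eko
Hunk 5: at line 7 remove [osxv,iiuwp] add [idbt] -> 9 lines: yuzoi humz saf ilt hyftr fbju ivjg idbt eko
Hunk 6: at line 1 remove [humz] add [xdpq,mpr,vbb] -> 11 lines: yuzoi xdpq mpr vbb saf ilt hyftr fbju ivjg idbt eko
Hunk 7: at line 3 remove [saf,ilt,hyftr] add [ewoa] -> 9 lines: yuzoi xdpq mpr vbb ewoa fbju ivjg idbt eko
Final line 8: idbt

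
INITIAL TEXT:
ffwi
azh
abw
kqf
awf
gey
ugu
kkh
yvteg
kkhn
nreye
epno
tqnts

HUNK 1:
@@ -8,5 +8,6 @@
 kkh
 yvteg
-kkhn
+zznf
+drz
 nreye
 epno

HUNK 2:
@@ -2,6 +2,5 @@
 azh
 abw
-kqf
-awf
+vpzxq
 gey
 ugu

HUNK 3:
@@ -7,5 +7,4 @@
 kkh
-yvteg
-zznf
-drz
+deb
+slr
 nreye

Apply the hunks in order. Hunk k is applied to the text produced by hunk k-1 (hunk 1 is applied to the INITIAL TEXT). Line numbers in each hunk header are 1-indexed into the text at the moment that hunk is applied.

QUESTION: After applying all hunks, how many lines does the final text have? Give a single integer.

Hunk 1: at line 8 remove [kkhn] add [zznf,drz] -> 14 lines: ffwi azh abw kqf awf gey ugu kkh yvteg zznf drz nreye epno tqnts
Hunk 2: at line 2 remove [kqf,awf] add [vpzxq] -> 13 lines: ffwi azh abw vpzxq gey ugu kkh yvteg zznf drz nreye epno tqnts
Hunk 3: at line 7 remove [yvteg,zznf,drz] add [deb,slr] -> 12 lines: ffwi azh abw vpzxq gey ugu kkh deb slr nreye epno tqnts
Final line count: 12

Answer: 12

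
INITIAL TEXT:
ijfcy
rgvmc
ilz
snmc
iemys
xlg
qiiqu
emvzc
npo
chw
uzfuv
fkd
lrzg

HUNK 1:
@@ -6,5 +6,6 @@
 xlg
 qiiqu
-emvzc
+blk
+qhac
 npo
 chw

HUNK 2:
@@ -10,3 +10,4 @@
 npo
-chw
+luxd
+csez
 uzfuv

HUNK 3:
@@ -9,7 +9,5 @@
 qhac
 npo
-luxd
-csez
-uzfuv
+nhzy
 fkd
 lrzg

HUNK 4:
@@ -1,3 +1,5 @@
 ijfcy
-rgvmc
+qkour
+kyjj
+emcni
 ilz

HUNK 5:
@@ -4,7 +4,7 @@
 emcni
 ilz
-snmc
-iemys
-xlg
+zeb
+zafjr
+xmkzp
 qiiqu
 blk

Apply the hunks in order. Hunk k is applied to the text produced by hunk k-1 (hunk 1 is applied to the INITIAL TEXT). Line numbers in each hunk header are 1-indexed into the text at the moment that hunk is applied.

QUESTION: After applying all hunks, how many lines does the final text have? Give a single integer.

Hunk 1: at line 6 remove [emvzc] add [blk,qhac] -> 14 lines: ijfcy rgvmc ilz snmc iemys xlg qiiqu blk qhac npo chw uzfuv fkd lrzg
Hunk 2: at line 10 remove [chw] add [luxd,csez] -> 15 lines: ijfcy rgvmc ilz snmc iemys xlg qiiqu blk qhac npo luxd csez uzfuv fkd lrzg
Hunk 3: at line 9 remove [luxd,csez,uzfuv] add [nhzy] -> 13 lines: ijfcy rgvmc ilz snmc iemys xlg qiiqu blk qhac npo nhzy fkd lrzg
Hunk 4: at line 1 remove [rgvmc] add [qkour,kyjj,emcni] -> 15 lines: ijfcy qkour kyjj emcni ilz snmc iemys xlg qiiqu blk qhac npo nhzy fkd lrzg
Hunk 5: at line 4 remove [snmc,iemys,xlg] add [zeb,zafjr,xmkzp] -> 15 lines: ijfcy qkour kyjj emcni ilz zeb zafjr xmkzp qiiqu blk qhac npo nhzy fkd lrzg
Final line count: 15

Answer: 15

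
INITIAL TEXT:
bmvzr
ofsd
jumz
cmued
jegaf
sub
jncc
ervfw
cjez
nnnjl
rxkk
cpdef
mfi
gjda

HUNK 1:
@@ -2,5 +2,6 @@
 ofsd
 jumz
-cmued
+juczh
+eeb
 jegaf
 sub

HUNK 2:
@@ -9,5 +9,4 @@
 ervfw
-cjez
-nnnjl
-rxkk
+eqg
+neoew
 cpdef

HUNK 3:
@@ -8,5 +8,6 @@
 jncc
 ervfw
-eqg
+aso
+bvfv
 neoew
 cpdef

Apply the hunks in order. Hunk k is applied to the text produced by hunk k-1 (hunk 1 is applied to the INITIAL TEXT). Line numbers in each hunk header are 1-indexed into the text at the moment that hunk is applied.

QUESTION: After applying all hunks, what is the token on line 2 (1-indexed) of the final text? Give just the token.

Hunk 1: at line 2 remove [cmued] add [juczh,eeb] -> 15 lines: bmvzr ofsd jumz juczh eeb jegaf sub jncc ervfw cjez nnnjl rxkk cpdef mfi gjda
Hunk 2: at line 9 remove [cjez,nnnjl,rxkk] add [eqg,neoew] -> 14 lines: bmvzr ofsd jumz juczh eeb jegaf sub jncc ervfw eqg neoew cpdef mfi gjda
Hunk 3: at line 8 remove [eqg] add [aso,bvfv] -> 15 lines: bmvzr ofsd jumz juczh eeb jegaf sub jncc ervfw aso bvfv neoew cpdef mfi gjda
Final line 2: ofsd

Answer: ofsd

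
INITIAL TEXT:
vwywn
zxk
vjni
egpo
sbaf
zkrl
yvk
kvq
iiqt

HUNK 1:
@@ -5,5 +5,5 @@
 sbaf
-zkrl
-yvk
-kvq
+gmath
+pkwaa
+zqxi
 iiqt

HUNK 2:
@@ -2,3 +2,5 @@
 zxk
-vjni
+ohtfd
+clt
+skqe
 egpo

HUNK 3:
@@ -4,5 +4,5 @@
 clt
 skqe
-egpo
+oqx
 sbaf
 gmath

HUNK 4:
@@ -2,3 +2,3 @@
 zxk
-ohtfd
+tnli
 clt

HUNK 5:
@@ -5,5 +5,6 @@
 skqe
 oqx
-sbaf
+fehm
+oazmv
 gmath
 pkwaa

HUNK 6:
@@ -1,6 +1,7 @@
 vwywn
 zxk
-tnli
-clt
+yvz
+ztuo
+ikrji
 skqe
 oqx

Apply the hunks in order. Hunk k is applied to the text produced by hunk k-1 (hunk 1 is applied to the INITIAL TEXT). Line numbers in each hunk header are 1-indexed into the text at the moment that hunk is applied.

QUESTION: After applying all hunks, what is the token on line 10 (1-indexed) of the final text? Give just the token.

Hunk 1: at line 5 remove [zkrl,yvk,kvq] add [gmath,pkwaa,zqxi] -> 9 lines: vwywn zxk vjni egpo sbaf gmath pkwaa zqxi iiqt
Hunk 2: at line 2 remove [vjni] add [ohtfd,clt,skqe] -> 11 lines: vwywn zxk ohtfd clt skqe egpo sbaf gmath pkwaa zqxi iiqt
Hunk 3: at line 4 remove [egpo] add [oqx] -> 11 lines: vwywn zxk ohtfd clt skqe oqx sbaf gmath pkwaa zqxi iiqt
Hunk 4: at line 2 remove [ohtfd] add [tnli] -> 11 lines: vwywn zxk tnli clt skqe oqx sbaf gmath pkwaa zqxi iiqt
Hunk 5: at line 5 remove [sbaf] add [fehm,oazmv] -> 12 lines: vwywn zxk tnli clt skqe oqx fehm oazmv gmath pkwaa zqxi iiqt
Hunk 6: at line 1 remove [tnli,clt] add [yvz,ztuo,ikrji] -> 13 lines: vwywn zxk yvz ztuo ikrji skqe oqx fehm oazmv gmath pkwaa zqxi iiqt
Final line 10: gmath

Answer: gmath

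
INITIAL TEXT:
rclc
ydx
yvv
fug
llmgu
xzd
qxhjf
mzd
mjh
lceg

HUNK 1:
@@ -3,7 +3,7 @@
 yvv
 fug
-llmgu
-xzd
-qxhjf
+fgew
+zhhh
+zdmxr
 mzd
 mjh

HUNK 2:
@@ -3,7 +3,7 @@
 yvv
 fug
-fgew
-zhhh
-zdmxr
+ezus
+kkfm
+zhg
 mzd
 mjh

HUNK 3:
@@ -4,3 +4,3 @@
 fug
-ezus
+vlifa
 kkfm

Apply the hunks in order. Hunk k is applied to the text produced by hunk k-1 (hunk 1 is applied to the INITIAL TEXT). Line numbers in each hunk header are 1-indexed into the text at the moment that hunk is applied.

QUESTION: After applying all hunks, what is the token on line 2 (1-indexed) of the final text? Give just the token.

Hunk 1: at line 3 remove [llmgu,xzd,qxhjf] add [fgew,zhhh,zdmxr] -> 10 lines: rclc ydx yvv fug fgew zhhh zdmxr mzd mjh lceg
Hunk 2: at line 3 remove [fgew,zhhh,zdmxr] add [ezus,kkfm,zhg] -> 10 lines: rclc ydx yvv fug ezus kkfm zhg mzd mjh lceg
Hunk 3: at line 4 remove [ezus] add [vlifa] -> 10 lines: rclc ydx yvv fug vlifa kkfm zhg mzd mjh lceg
Final line 2: ydx

Answer: ydx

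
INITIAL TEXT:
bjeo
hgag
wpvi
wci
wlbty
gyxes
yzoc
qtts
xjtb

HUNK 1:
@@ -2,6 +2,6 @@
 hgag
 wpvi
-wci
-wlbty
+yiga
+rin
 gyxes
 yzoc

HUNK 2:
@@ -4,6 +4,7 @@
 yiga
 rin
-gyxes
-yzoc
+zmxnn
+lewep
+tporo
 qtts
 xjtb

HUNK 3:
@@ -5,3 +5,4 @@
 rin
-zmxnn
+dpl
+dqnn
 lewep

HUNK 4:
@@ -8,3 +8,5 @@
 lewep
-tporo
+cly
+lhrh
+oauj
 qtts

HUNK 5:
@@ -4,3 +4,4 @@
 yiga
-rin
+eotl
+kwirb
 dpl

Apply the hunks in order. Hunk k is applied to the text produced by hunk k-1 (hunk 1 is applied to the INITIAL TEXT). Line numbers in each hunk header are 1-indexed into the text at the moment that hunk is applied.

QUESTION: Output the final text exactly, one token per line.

Answer: bjeo
hgag
wpvi
yiga
eotl
kwirb
dpl
dqnn
lewep
cly
lhrh
oauj
qtts
xjtb

Derivation:
Hunk 1: at line 2 remove [wci,wlbty] add [yiga,rin] -> 9 lines: bjeo hgag wpvi yiga rin gyxes yzoc qtts xjtb
Hunk 2: at line 4 remove [gyxes,yzoc] add [zmxnn,lewep,tporo] -> 10 lines: bjeo hgag wpvi yiga rin zmxnn lewep tporo qtts xjtb
Hunk 3: at line 5 remove [zmxnn] add [dpl,dqnn] -> 11 lines: bjeo hgag wpvi yiga rin dpl dqnn lewep tporo qtts xjtb
Hunk 4: at line 8 remove [tporo] add [cly,lhrh,oauj] -> 13 lines: bjeo hgag wpvi yiga rin dpl dqnn lewep cly lhrh oauj qtts xjtb
Hunk 5: at line 4 remove [rin] add [eotl,kwirb] -> 14 lines: bjeo hgag wpvi yiga eotl kwirb dpl dqnn lewep cly lhrh oauj qtts xjtb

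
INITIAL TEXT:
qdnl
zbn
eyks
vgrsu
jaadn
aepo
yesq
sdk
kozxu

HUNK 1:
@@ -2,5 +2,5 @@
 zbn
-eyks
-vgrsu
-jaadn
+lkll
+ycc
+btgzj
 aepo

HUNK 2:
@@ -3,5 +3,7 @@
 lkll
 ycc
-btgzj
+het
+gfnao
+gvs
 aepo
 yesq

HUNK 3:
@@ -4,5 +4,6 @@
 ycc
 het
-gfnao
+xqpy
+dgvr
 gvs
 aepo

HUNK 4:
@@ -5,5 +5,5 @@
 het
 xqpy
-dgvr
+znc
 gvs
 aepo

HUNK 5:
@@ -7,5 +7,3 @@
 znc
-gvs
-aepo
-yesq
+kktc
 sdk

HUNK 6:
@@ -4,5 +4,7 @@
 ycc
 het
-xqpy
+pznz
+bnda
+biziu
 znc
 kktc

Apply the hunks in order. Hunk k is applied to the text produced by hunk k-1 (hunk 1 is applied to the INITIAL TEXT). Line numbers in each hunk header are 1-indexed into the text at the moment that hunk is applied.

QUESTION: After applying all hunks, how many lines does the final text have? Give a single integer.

Hunk 1: at line 2 remove [eyks,vgrsu,jaadn] add [lkll,ycc,btgzj] -> 9 lines: qdnl zbn lkll ycc btgzj aepo yesq sdk kozxu
Hunk 2: at line 3 remove [btgzj] add [het,gfnao,gvs] -> 11 lines: qdnl zbn lkll ycc het gfnao gvs aepo yesq sdk kozxu
Hunk 3: at line 4 remove [gfnao] add [xqpy,dgvr] -> 12 lines: qdnl zbn lkll ycc het xqpy dgvr gvs aepo yesq sdk kozxu
Hunk 4: at line 5 remove [dgvr] add [znc] -> 12 lines: qdnl zbn lkll ycc het xqpy znc gvs aepo yesq sdk kozxu
Hunk 5: at line 7 remove [gvs,aepo,yesq] add [kktc] -> 10 lines: qdnl zbn lkll ycc het xqpy znc kktc sdk kozxu
Hunk 6: at line 4 remove [xqpy] add [pznz,bnda,biziu] -> 12 lines: qdnl zbn lkll ycc het pznz bnda biziu znc kktc sdk kozxu
Final line count: 12

Answer: 12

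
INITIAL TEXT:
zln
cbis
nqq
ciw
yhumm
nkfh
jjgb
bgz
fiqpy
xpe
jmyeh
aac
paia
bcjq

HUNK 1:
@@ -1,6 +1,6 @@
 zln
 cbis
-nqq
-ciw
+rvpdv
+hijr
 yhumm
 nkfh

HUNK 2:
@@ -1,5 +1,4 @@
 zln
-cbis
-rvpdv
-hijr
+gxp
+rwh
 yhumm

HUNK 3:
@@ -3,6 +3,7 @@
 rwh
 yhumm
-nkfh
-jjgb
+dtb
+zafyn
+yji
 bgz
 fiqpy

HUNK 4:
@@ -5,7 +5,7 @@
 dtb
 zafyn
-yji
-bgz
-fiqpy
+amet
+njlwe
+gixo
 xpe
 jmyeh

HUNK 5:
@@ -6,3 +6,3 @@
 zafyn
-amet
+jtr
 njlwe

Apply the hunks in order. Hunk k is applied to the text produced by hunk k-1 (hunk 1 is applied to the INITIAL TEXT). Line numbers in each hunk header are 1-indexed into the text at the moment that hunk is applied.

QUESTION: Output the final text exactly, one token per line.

Hunk 1: at line 1 remove [nqq,ciw] add [rvpdv,hijr] -> 14 lines: zln cbis rvpdv hijr yhumm nkfh jjgb bgz fiqpy xpe jmyeh aac paia bcjq
Hunk 2: at line 1 remove [cbis,rvpdv,hijr] add [gxp,rwh] -> 13 lines: zln gxp rwh yhumm nkfh jjgb bgz fiqpy xpe jmyeh aac paia bcjq
Hunk 3: at line 3 remove [nkfh,jjgb] add [dtb,zafyn,yji] -> 14 lines: zln gxp rwh yhumm dtb zafyn yji bgz fiqpy xpe jmyeh aac paia bcjq
Hunk 4: at line 5 remove [yji,bgz,fiqpy] add [amet,njlwe,gixo] -> 14 lines: zln gxp rwh yhumm dtb zafyn amet njlwe gixo xpe jmyeh aac paia bcjq
Hunk 5: at line 6 remove [amet] add [jtr] -> 14 lines: zln gxp rwh yhumm dtb zafyn jtr njlwe gixo xpe jmyeh aac paia bcjq

Answer: zln
gxp
rwh
yhumm
dtb
zafyn
jtr
njlwe
gixo
xpe
jmyeh
aac
paia
bcjq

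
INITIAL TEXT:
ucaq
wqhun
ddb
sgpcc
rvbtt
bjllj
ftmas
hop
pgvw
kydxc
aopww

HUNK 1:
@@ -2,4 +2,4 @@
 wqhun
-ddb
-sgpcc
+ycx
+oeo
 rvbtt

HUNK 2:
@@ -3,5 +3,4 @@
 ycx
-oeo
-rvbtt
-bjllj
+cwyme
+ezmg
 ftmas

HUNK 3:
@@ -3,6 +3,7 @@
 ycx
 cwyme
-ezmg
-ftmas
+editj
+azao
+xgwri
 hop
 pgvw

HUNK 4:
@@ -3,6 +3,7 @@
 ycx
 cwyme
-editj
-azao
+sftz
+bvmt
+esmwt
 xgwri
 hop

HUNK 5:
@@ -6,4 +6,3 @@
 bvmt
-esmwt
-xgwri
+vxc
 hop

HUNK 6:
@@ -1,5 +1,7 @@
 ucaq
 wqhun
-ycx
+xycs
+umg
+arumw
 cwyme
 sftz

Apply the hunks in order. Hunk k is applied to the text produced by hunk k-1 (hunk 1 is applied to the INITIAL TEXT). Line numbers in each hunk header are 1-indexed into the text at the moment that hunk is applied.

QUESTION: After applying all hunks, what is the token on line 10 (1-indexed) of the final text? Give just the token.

Answer: hop

Derivation:
Hunk 1: at line 2 remove [ddb,sgpcc] add [ycx,oeo] -> 11 lines: ucaq wqhun ycx oeo rvbtt bjllj ftmas hop pgvw kydxc aopww
Hunk 2: at line 3 remove [oeo,rvbtt,bjllj] add [cwyme,ezmg] -> 10 lines: ucaq wqhun ycx cwyme ezmg ftmas hop pgvw kydxc aopww
Hunk 3: at line 3 remove [ezmg,ftmas] add [editj,azao,xgwri] -> 11 lines: ucaq wqhun ycx cwyme editj azao xgwri hop pgvw kydxc aopww
Hunk 4: at line 3 remove [editj,azao] add [sftz,bvmt,esmwt] -> 12 lines: ucaq wqhun ycx cwyme sftz bvmt esmwt xgwri hop pgvw kydxc aopww
Hunk 5: at line 6 remove [esmwt,xgwri] add [vxc] -> 11 lines: ucaq wqhun ycx cwyme sftz bvmt vxc hop pgvw kydxc aopww
Hunk 6: at line 1 remove [ycx] add [xycs,umg,arumw] -> 13 lines: ucaq wqhun xycs umg arumw cwyme sftz bvmt vxc hop pgvw kydxc aopww
Final line 10: hop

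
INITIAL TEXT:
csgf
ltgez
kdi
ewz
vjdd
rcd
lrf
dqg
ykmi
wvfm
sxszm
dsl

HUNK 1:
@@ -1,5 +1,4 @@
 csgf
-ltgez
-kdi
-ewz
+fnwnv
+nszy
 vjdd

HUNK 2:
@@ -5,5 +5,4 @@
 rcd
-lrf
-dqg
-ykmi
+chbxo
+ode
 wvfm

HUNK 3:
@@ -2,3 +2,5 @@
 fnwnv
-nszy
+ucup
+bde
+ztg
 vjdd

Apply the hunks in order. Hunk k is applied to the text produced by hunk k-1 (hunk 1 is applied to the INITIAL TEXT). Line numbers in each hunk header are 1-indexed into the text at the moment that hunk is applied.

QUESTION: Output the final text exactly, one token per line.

Hunk 1: at line 1 remove [ltgez,kdi,ewz] add [fnwnv,nszy] -> 11 lines: csgf fnwnv nszy vjdd rcd lrf dqg ykmi wvfm sxszm dsl
Hunk 2: at line 5 remove [lrf,dqg,ykmi] add [chbxo,ode] -> 10 lines: csgf fnwnv nszy vjdd rcd chbxo ode wvfm sxszm dsl
Hunk 3: at line 2 remove [nszy] add [ucup,bde,ztg] -> 12 lines: csgf fnwnv ucup bde ztg vjdd rcd chbxo ode wvfm sxszm dsl

Answer: csgf
fnwnv
ucup
bde
ztg
vjdd
rcd
chbxo
ode
wvfm
sxszm
dsl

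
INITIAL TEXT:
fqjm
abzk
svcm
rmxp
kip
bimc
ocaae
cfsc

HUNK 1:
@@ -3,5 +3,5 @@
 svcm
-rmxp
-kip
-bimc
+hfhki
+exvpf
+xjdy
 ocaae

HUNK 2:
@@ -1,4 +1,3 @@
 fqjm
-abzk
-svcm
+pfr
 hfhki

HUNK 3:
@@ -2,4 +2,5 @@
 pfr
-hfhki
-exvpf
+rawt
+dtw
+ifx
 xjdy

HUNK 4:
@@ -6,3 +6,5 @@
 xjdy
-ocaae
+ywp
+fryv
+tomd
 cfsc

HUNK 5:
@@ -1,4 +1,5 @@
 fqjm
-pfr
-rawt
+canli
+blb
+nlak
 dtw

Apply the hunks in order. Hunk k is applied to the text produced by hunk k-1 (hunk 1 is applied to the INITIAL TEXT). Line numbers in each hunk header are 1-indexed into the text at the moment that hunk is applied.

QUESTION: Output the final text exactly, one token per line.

Hunk 1: at line 3 remove [rmxp,kip,bimc] add [hfhki,exvpf,xjdy] -> 8 lines: fqjm abzk svcm hfhki exvpf xjdy ocaae cfsc
Hunk 2: at line 1 remove [abzk,svcm] add [pfr] -> 7 lines: fqjm pfr hfhki exvpf xjdy ocaae cfsc
Hunk 3: at line 2 remove [hfhki,exvpf] add [rawt,dtw,ifx] -> 8 lines: fqjm pfr rawt dtw ifx xjdy ocaae cfsc
Hunk 4: at line 6 remove [ocaae] add [ywp,fryv,tomd] -> 10 lines: fqjm pfr rawt dtw ifx xjdy ywp fryv tomd cfsc
Hunk 5: at line 1 remove [pfr,rawt] add [canli,blb,nlak] -> 11 lines: fqjm canli blb nlak dtw ifx xjdy ywp fryv tomd cfsc

Answer: fqjm
canli
blb
nlak
dtw
ifx
xjdy
ywp
fryv
tomd
cfsc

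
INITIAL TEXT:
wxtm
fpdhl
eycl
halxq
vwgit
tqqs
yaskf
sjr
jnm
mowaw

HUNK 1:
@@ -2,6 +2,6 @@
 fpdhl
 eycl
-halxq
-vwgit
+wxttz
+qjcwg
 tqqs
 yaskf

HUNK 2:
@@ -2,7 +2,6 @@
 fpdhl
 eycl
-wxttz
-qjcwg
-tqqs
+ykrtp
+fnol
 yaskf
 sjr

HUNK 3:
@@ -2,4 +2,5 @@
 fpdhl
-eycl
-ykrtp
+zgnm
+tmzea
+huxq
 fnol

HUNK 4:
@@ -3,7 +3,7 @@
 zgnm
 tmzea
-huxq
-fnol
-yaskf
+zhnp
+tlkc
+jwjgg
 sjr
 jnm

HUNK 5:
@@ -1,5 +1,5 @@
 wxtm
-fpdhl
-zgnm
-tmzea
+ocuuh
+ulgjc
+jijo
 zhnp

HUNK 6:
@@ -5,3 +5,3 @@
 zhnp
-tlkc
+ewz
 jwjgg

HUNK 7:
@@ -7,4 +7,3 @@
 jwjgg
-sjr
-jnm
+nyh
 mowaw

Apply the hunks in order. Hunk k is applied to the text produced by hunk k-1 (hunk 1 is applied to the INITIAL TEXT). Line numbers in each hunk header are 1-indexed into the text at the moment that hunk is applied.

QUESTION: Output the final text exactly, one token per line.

Answer: wxtm
ocuuh
ulgjc
jijo
zhnp
ewz
jwjgg
nyh
mowaw

Derivation:
Hunk 1: at line 2 remove [halxq,vwgit] add [wxttz,qjcwg] -> 10 lines: wxtm fpdhl eycl wxttz qjcwg tqqs yaskf sjr jnm mowaw
Hunk 2: at line 2 remove [wxttz,qjcwg,tqqs] add [ykrtp,fnol] -> 9 lines: wxtm fpdhl eycl ykrtp fnol yaskf sjr jnm mowaw
Hunk 3: at line 2 remove [eycl,ykrtp] add [zgnm,tmzea,huxq] -> 10 lines: wxtm fpdhl zgnm tmzea huxq fnol yaskf sjr jnm mowaw
Hunk 4: at line 3 remove [huxq,fnol,yaskf] add [zhnp,tlkc,jwjgg] -> 10 lines: wxtm fpdhl zgnm tmzea zhnp tlkc jwjgg sjr jnm mowaw
Hunk 5: at line 1 remove [fpdhl,zgnm,tmzea] add [ocuuh,ulgjc,jijo] -> 10 lines: wxtm ocuuh ulgjc jijo zhnp tlkc jwjgg sjr jnm mowaw
Hunk 6: at line 5 remove [tlkc] add [ewz] -> 10 lines: wxtm ocuuh ulgjc jijo zhnp ewz jwjgg sjr jnm mowaw
Hunk 7: at line 7 remove [sjr,jnm] add [nyh] -> 9 lines: wxtm ocuuh ulgjc jijo zhnp ewz jwjgg nyh mowaw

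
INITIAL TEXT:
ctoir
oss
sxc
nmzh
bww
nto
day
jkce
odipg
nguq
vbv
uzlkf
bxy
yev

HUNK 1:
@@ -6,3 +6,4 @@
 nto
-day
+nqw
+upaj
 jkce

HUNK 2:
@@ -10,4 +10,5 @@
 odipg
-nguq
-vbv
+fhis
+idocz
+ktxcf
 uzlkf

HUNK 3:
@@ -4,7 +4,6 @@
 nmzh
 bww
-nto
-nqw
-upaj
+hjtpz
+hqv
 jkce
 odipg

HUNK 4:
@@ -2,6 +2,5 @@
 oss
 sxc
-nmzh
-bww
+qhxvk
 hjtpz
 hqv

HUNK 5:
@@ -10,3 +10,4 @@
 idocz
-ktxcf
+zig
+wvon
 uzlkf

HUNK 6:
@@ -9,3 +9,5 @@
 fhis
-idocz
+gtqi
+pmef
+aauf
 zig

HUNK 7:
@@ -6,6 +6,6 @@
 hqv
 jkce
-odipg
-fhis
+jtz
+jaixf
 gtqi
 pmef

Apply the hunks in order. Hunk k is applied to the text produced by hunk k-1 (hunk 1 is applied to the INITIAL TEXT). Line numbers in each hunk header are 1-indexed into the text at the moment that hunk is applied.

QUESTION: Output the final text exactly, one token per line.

Hunk 1: at line 6 remove [day] add [nqw,upaj] -> 15 lines: ctoir oss sxc nmzh bww nto nqw upaj jkce odipg nguq vbv uzlkf bxy yev
Hunk 2: at line 10 remove [nguq,vbv] add [fhis,idocz,ktxcf] -> 16 lines: ctoir oss sxc nmzh bww nto nqw upaj jkce odipg fhis idocz ktxcf uzlkf bxy yev
Hunk 3: at line 4 remove [nto,nqw,upaj] add [hjtpz,hqv] -> 15 lines: ctoir oss sxc nmzh bww hjtpz hqv jkce odipg fhis idocz ktxcf uzlkf bxy yev
Hunk 4: at line 2 remove [nmzh,bww] add [qhxvk] -> 14 lines: ctoir oss sxc qhxvk hjtpz hqv jkce odipg fhis idocz ktxcf uzlkf bxy yev
Hunk 5: at line 10 remove [ktxcf] add [zig,wvon] -> 15 lines: ctoir oss sxc qhxvk hjtpz hqv jkce odipg fhis idocz zig wvon uzlkf bxy yev
Hunk 6: at line 9 remove [idocz] add [gtqi,pmef,aauf] -> 17 lines: ctoir oss sxc qhxvk hjtpz hqv jkce odipg fhis gtqi pmef aauf zig wvon uzlkf bxy yev
Hunk 7: at line 6 remove [odipg,fhis] add [jtz,jaixf] -> 17 lines: ctoir oss sxc qhxvk hjtpz hqv jkce jtz jaixf gtqi pmef aauf zig wvon uzlkf bxy yev

Answer: ctoir
oss
sxc
qhxvk
hjtpz
hqv
jkce
jtz
jaixf
gtqi
pmef
aauf
zig
wvon
uzlkf
bxy
yev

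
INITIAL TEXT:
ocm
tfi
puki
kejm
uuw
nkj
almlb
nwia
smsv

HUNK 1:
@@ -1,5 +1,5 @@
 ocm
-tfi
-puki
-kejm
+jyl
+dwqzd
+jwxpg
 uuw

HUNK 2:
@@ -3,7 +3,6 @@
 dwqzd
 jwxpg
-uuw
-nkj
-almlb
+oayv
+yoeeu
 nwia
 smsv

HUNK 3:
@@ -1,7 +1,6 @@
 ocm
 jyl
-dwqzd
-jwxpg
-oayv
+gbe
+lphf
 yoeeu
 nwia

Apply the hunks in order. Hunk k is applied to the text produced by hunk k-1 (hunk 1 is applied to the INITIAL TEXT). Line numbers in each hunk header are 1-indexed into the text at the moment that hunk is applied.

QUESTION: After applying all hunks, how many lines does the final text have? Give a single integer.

Answer: 7

Derivation:
Hunk 1: at line 1 remove [tfi,puki,kejm] add [jyl,dwqzd,jwxpg] -> 9 lines: ocm jyl dwqzd jwxpg uuw nkj almlb nwia smsv
Hunk 2: at line 3 remove [uuw,nkj,almlb] add [oayv,yoeeu] -> 8 lines: ocm jyl dwqzd jwxpg oayv yoeeu nwia smsv
Hunk 3: at line 1 remove [dwqzd,jwxpg,oayv] add [gbe,lphf] -> 7 lines: ocm jyl gbe lphf yoeeu nwia smsv
Final line count: 7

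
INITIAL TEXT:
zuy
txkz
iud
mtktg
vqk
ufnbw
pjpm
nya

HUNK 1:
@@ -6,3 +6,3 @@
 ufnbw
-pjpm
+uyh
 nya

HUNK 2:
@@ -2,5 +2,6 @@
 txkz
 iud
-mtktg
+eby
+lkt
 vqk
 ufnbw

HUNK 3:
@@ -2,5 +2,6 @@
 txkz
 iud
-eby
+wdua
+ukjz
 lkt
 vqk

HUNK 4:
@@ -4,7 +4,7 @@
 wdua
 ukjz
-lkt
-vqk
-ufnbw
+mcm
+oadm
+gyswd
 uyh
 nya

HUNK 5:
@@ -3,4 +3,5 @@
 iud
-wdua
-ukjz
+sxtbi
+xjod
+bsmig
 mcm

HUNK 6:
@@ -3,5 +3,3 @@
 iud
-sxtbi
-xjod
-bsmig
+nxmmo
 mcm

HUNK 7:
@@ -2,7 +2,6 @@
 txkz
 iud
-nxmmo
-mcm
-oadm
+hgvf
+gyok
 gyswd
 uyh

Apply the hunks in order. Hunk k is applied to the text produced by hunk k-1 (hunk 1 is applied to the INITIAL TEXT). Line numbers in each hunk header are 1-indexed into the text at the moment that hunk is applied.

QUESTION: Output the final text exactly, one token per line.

Answer: zuy
txkz
iud
hgvf
gyok
gyswd
uyh
nya

Derivation:
Hunk 1: at line 6 remove [pjpm] add [uyh] -> 8 lines: zuy txkz iud mtktg vqk ufnbw uyh nya
Hunk 2: at line 2 remove [mtktg] add [eby,lkt] -> 9 lines: zuy txkz iud eby lkt vqk ufnbw uyh nya
Hunk 3: at line 2 remove [eby] add [wdua,ukjz] -> 10 lines: zuy txkz iud wdua ukjz lkt vqk ufnbw uyh nya
Hunk 4: at line 4 remove [lkt,vqk,ufnbw] add [mcm,oadm,gyswd] -> 10 lines: zuy txkz iud wdua ukjz mcm oadm gyswd uyh nya
Hunk 5: at line 3 remove [wdua,ukjz] add [sxtbi,xjod,bsmig] -> 11 lines: zuy txkz iud sxtbi xjod bsmig mcm oadm gyswd uyh nya
Hunk 6: at line 3 remove [sxtbi,xjod,bsmig] add [nxmmo] -> 9 lines: zuy txkz iud nxmmo mcm oadm gyswd uyh nya
Hunk 7: at line 2 remove [nxmmo,mcm,oadm] add [hgvf,gyok] -> 8 lines: zuy txkz iud hgvf gyok gyswd uyh nya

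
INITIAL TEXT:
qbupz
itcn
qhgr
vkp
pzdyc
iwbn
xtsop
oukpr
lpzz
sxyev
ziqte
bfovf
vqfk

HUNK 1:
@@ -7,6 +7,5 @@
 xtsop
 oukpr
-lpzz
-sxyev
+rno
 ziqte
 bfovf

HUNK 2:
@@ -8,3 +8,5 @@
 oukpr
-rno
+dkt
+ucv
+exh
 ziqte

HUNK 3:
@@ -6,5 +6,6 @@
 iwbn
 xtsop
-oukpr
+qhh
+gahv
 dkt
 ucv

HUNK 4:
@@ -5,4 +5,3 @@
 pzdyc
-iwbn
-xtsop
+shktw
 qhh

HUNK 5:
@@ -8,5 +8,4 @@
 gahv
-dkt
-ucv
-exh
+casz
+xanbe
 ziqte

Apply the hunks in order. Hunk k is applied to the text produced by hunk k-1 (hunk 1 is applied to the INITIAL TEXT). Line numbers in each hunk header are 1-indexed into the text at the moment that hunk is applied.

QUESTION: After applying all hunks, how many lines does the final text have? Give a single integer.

Answer: 13

Derivation:
Hunk 1: at line 7 remove [lpzz,sxyev] add [rno] -> 12 lines: qbupz itcn qhgr vkp pzdyc iwbn xtsop oukpr rno ziqte bfovf vqfk
Hunk 2: at line 8 remove [rno] add [dkt,ucv,exh] -> 14 lines: qbupz itcn qhgr vkp pzdyc iwbn xtsop oukpr dkt ucv exh ziqte bfovf vqfk
Hunk 3: at line 6 remove [oukpr] add [qhh,gahv] -> 15 lines: qbupz itcn qhgr vkp pzdyc iwbn xtsop qhh gahv dkt ucv exh ziqte bfovf vqfk
Hunk 4: at line 5 remove [iwbn,xtsop] add [shktw] -> 14 lines: qbupz itcn qhgr vkp pzdyc shktw qhh gahv dkt ucv exh ziqte bfovf vqfk
Hunk 5: at line 8 remove [dkt,ucv,exh] add [casz,xanbe] -> 13 lines: qbupz itcn qhgr vkp pzdyc shktw qhh gahv casz xanbe ziqte bfovf vqfk
Final line count: 13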